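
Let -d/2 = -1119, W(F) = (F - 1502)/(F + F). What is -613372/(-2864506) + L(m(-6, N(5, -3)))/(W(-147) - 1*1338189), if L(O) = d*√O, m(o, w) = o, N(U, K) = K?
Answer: 306686/1432253 - 657972*I*√6/393425917 ≈ 0.21413 - 0.0040966*I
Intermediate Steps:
W(F) = (-1502 + F)/(2*F) (W(F) = (-1502 + F)/((2*F)) = (-1502 + F)*(1/(2*F)) = (-1502 + F)/(2*F))
d = 2238 (d = -2*(-1119) = 2238)
L(O) = 2238*√O
-613372/(-2864506) + L(m(-6, N(5, -3)))/(W(-147) - 1*1338189) = -613372/(-2864506) + (2238*√(-6))/((½)*(-1502 - 147)/(-147) - 1*1338189) = -613372*(-1/2864506) + (2238*(I*√6))/((½)*(-1/147)*(-1649) - 1338189) = 306686/1432253 + (2238*I*√6)/(1649/294 - 1338189) = 306686/1432253 + (2238*I*√6)/(-393425917/294) = 306686/1432253 + (2238*I*√6)*(-294/393425917) = 306686/1432253 - 657972*I*√6/393425917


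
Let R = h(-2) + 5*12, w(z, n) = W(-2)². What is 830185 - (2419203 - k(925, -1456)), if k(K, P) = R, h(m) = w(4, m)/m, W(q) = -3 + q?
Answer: -3177941/2 ≈ -1.5890e+6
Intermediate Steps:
w(z, n) = 25 (w(z, n) = (-3 - 2)² = (-5)² = 25)
h(m) = 25/m
R = 95/2 (R = 25/(-2) + 5*12 = 25*(-½) + 60 = -25/2 + 60 = 95/2 ≈ 47.500)
k(K, P) = 95/2
830185 - (2419203 - k(925, -1456)) = 830185 - (2419203 - 1*95/2) = 830185 - (2419203 - 95/2) = 830185 - 1*4838311/2 = 830185 - 4838311/2 = -3177941/2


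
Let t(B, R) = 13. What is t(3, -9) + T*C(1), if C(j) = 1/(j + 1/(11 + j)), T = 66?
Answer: 961/13 ≈ 73.923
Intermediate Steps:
t(3, -9) + T*C(1) = 13 + 66*((11 + 1)/(1 + 1**2 + 11*1)) = 13 + 66*(12/(1 + 1 + 11)) = 13 + 66*(12/13) = 13 + 792/13 = 961/13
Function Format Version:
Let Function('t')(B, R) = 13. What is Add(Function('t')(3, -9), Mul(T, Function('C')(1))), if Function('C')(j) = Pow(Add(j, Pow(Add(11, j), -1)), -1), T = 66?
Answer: Rational(961, 13) ≈ 73.923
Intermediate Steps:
Add(Function('t')(3, -9), Mul(T, Function('C')(1))) = Add(13, Mul(66, Mul(Pow(Add(1, Pow(1, 2), Mul(11, 1)), -1), Add(11, 1)))) = Add(13, Mul(66, Mul(Pow(Add(1, 1, 11), -1), 12))) = Add(13, Mul(66, Mul(Pow(13, -1), 12))) = Add(13, Mul(66, Mul(Rational(1, 13), 12))) = Add(13, Mul(66, Rational(12, 13))) = Add(13, Rational(792, 13)) = Rational(961, 13)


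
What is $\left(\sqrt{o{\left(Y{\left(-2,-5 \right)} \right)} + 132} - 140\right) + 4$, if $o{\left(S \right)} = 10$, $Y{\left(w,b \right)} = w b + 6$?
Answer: $-136 + \sqrt{142} \approx -124.08$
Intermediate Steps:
$Y{\left(w,b \right)} = 6 + b w$ ($Y{\left(w,b \right)} = b w + 6 = 6 + b w$)
$\left(\sqrt{o{\left(Y{\left(-2,-5 \right)} \right)} + 132} - 140\right) + 4 = \left(\sqrt{10 + 132} - 140\right) + 4 = \left(\sqrt{142} - 140\right) + 4 = \left(-140 + \sqrt{142}\right) + 4 = -136 + \sqrt{142}$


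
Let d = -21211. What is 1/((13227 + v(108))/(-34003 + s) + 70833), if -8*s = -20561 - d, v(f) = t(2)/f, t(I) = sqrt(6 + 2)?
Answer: 959816588880469149/67986315966255747016393 + 7362198*sqrt(2)/67986315966255747016393 ≈ 1.4118e-5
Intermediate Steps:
t(I) = 2*sqrt(2) (t(I) = sqrt(8) = 2*sqrt(2))
v(f) = 2*sqrt(2)/f (v(f) = (2*sqrt(2))/f = 2*sqrt(2)/f)
s = -325/4 (s = -(-20561 - 1*(-21211))/8 = -(-20561 + 21211)/8 = -1/8*650 = -325/4 ≈ -81.250)
1/((13227 + v(108))/(-34003 + s) + 70833) = 1/((13227 + 2*sqrt(2)/108)/(-34003 - 325/4) + 70833) = 1/((13227 + 2*sqrt(2)*(1/108))/(-136337/4) + 70833) = 1/((13227 + sqrt(2)/54)*(-4/136337) + 70833) = 1/((-52908/136337 - 2*sqrt(2)/3681099) + 70833) = 1/(9657105813/136337 - 2*sqrt(2)/3681099)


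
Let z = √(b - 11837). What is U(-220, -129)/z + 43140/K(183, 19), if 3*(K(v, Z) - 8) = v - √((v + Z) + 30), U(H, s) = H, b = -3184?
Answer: 26789940/42617 + 258840*√58/42617 + 220*I*√1669/5007 ≈ 674.88 + 1.795*I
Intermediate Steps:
z = 3*I*√1669 (z = √(-3184 - 11837) = √(-15021) = 3*I*√1669 ≈ 122.56*I)
K(v, Z) = 8 - √(30 + Z + v)/3 + v/3 (K(v, Z) = 8 + (v - √((v + Z) + 30))/3 = 8 + (v - √((Z + v) + 30))/3 = 8 + (v - √(30 + Z + v))/3 = 8 + (-√(30 + Z + v)/3 + v/3) = 8 - √(30 + Z + v)/3 + v/3)
U(-220, -129)/z + 43140/K(183, 19) = -220*(-I*√1669/5007) + 43140/(8 - √(30 + 19 + 183)/3 + (⅓)*183) = -(-220)*I*√1669/5007 + 43140/(8 - 2*√58/3 + 61) = 220*I*√1669/5007 + 43140/(8 - 2*√58/3 + 61) = 220*I*√1669/5007 + 43140/(69 - 2*√58/3) = 43140/(69 - 2*√58/3) + 220*I*√1669/5007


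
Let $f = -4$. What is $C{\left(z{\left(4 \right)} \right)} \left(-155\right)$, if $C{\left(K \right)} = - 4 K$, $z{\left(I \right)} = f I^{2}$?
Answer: $-39680$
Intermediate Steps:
$z{\left(I \right)} = - 4 I^{2}$
$C{\left(z{\left(4 \right)} \right)} \left(-155\right) = - 4 \left(- 4 \cdot 4^{2}\right) \left(-155\right) = - 4 \left(\left(-4\right) 16\right) \left(-155\right) = \left(-4\right) \left(-64\right) \left(-155\right) = 256 \left(-155\right) = -39680$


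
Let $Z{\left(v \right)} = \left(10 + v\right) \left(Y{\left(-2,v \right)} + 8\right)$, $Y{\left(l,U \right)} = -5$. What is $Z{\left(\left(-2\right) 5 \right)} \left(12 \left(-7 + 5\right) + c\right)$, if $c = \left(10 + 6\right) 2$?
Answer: $0$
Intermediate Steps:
$c = 32$ ($c = 16 \cdot 2 = 32$)
$Z{\left(v \right)} = 30 + 3 v$ ($Z{\left(v \right)} = \left(10 + v\right) \left(-5 + 8\right) = \left(10 + v\right) 3 = 30 + 3 v$)
$Z{\left(\left(-2\right) 5 \right)} \left(12 \left(-7 + 5\right) + c\right) = \left(30 + 3 \left(\left(-2\right) 5\right)\right) \left(12 \left(-7 + 5\right) + 32\right) = \left(30 + 3 \left(-10\right)\right) \left(12 \left(-2\right) + 32\right) = \left(30 - 30\right) \left(-24 + 32\right) = 0 \cdot 8 = 0$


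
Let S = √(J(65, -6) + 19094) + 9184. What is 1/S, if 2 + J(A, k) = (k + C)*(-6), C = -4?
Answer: 82/752917 - 3*√133/21081676 ≈ 0.00010727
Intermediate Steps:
J(A, k) = 22 - 6*k (J(A, k) = -2 + (k - 4)*(-6) = -2 + (-4 + k)*(-6) = -2 + (24 - 6*k) = 22 - 6*k)
S = 9184 + 12*√133 (S = √((22 - 6*(-6)) + 19094) + 9184 = √((22 + 36) + 19094) + 9184 = √(58 + 19094) + 9184 = √19152 + 9184 = 12*√133 + 9184 = 9184 + 12*√133 ≈ 9322.4)
1/S = 1/(9184 + 12*√133)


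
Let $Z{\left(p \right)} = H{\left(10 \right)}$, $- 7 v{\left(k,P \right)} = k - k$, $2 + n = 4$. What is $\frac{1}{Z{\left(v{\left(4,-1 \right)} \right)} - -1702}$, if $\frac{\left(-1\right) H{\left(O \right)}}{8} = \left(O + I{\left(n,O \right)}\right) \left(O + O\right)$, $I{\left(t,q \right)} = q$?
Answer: $- \frac{1}{1498} \approx -0.00066756$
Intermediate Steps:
$n = 2$ ($n = -2 + 4 = 2$)
$H{\left(O \right)} = - 32 O^{2}$ ($H{\left(O \right)} = - 8 \left(O + O\right) \left(O + O\right) = - 8 \cdot 2 O 2 O = - 8 \cdot 4 O^{2} = - 32 O^{2}$)
$v{\left(k,P \right)} = 0$ ($v{\left(k,P \right)} = - \frac{k - k}{7} = \left(- \frac{1}{7}\right) 0 = 0$)
$Z{\left(p \right)} = -3200$ ($Z{\left(p \right)} = - 32 \cdot 10^{2} = \left(-32\right) 100 = -3200$)
$\frac{1}{Z{\left(v{\left(4,-1 \right)} \right)} - -1702} = \frac{1}{-3200 - -1702} = \frac{1}{-3200 + \left(-3033 + 4735\right)} = \frac{1}{-3200 + 1702} = \frac{1}{-1498} = - \frac{1}{1498}$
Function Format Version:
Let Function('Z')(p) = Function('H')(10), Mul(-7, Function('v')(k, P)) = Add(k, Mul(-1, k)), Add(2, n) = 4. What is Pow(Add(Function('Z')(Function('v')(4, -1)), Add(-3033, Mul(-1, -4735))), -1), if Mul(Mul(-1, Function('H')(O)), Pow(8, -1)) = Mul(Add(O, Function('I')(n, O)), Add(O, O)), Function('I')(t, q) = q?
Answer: Rational(-1, 1498) ≈ -0.00066756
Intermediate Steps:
n = 2 (n = Add(-2, 4) = 2)
Function('H')(O) = Mul(-32, Pow(O, 2)) (Function('H')(O) = Mul(-8, Mul(Add(O, O), Add(O, O))) = Mul(-8, Mul(Mul(2, O), Mul(2, O))) = Mul(-8, Mul(4, Pow(O, 2))) = Mul(-32, Pow(O, 2)))
Function('v')(k, P) = 0 (Function('v')(k, P) = Mul(Rational(-1, 7), Add(k, Mul(-1, k))) = Mul(Rational(-1, 7), 0) = 0)
Function('Z')(p) = -3200 (Function('Z')(p) = Mul(-32, Pow(10, 2)) = Mul(-32, 100) = -3200)
Pow(Add(Function('Z')(Function('v')(4, -1)), Add(-3033, Mul(-1, -4735))), -1) = Pow(Add(-3200, Add(-3033, Mul(-1, -4735))), -1) = Pow(Add(-3200, Add(-3033, 4735)), -1) = Pow(Add(-3200, 1702), -1) = Pow(-1498, -1) = Rational(-1, 1498)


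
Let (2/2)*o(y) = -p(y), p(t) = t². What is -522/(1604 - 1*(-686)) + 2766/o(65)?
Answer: -853959/967525 ≈ -0.88262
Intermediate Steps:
o(y) = -y²
-522/(1604 - 1*(-686)) + 2766/o(65) = -522/(1604 - 1*(-686)) + 2766/((-1*65²)) = -522/(1604 + 686) + 2766/((-1*4225)) = -522/2290 + 2766/(-4225) = -522*1/2290 + 2766*(-1/4225) = -261/1145 - 2766/4225 = -853959/967525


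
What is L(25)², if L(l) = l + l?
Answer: 2500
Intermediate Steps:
L(l) = 2*l
L(25)² = (2*25)² = 50² = 2500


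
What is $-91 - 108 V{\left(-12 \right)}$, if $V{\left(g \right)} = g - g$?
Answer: $-91$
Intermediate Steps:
$V{\left(g \right)} = 0$
$-91 - 108 V{\left(-12 \right)} = -91 - 0 = -91 + 0 = -91$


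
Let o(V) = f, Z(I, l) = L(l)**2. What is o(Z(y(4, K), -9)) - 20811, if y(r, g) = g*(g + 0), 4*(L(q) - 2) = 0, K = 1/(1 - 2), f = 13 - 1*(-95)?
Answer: -20703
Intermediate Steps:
f = 108 (f = 13 + 95 = 108)
K = -1 (K = 1/(-1) = -1)
L(q) = 2 (L(q) = 2 + (1/4)*0 = 2 + 0 = 2)
y(r, g) = g**2 (y(r, g) = g*g = g**2)
Z(I, l) = 4 (Z(I, l) = 2**2 = 4)
o(V) = 108
o(Z(y(4, K), -9)) - 20811 = 108 - 20811 = -20703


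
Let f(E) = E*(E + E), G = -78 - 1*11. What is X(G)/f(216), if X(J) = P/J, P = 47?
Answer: -47/8304768 ≈ -5.6594e-6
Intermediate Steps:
G = -89 (G = -78 - 11 = -89)
X(J) = 47/J
f(E) = 2*E² (f(E) = E*(2*E) = 2*E²)
X(G)/f(216) = (47/(-89))/((2*216²)) = (47*(-1/89))/((2*46656)) = -47/89/93312 = -47/89*1/93312 = -47/8304768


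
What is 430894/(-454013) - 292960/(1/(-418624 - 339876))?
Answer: 100886301371649106/454013 ≈ 2.2221e+11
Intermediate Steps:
430894/(-454013) - 292960/(1/(-418624 - 339876)) = 430894*(-1/454013) - 292960/(1/(-758500)) = -430894/454013 - 292960/(-1/758500) = -430894/454013 - 292960*(-758500) = -430894/454013 + 222210160000 = 100886301371649106/454013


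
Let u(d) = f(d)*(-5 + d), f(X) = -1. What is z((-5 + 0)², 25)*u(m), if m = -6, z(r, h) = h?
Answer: 275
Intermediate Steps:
u(d) = 5 - d (u(d) = -(-5 + d) = 5 - d)
z((-5 + 0)², 25)*u(m) = 25*(5 - 1*(-6)) = 25*(5 + 6) = 25*11 = 275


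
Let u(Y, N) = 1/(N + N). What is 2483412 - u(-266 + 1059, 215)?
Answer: 1067867159/430 ≈ 2.4834e+6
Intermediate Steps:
u(Y, N) = 1/(2*N)
2483412 - u(-266 + 1059, 215) = 2483412 - 1/(2*215) = 2483412 - 1*1/430 = 2483412 - 1/430 = 1067867159/430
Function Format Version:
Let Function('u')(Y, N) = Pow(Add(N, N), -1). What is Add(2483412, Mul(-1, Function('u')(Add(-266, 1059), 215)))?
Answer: Rational(1067867159, 430) ≈ 2.4834e+6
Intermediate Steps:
Function('u')(Y, N) = Mul(Rational(1, 2), Pow(N, -1)) (Function('u')(Y, N) = Pow(Mul(2, N), -1) = Mul(Rational(1, 2), Pow(N, -1)))
Add(2483412, Mul(-1, Function('u')(Add(-266, 1059), 215))) = Add(2483412, Mul(-1, Mul(Rational(1, 2), Pow(215, -1)))) = Add(2483412, Mul(-1, Mul(Rational(1, 2), Rational(1, 215)))) = Add(2483412, Mul(-1, Rational(1, 430))) = Add(2483412, Rational(-1, 430)) = Rational(1067867159, 430)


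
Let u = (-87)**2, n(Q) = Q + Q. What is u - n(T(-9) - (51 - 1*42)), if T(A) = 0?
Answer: 7587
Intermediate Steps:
n(Q) = 2*Q
u = 7569
u - n(T(-9) - (51 - 1*42)) = 7569 - 2*(0 - (51 - 1*42)) = 7569 - 2*(0 - (51 - 42)) = 7569 - 2*(0 - 1*9) = 7569 - 2*(0 - 9) = 7569 - 2*(-9) = 7569 - 1*(-18) = 7569 + 18 = 7587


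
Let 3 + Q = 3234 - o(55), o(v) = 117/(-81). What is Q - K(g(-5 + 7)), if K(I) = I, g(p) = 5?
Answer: 29047/9 ≈ 3227.4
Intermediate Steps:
o(v) = -13/9 (o(v) = 117*(-1/81) = -13/9)
Q = 29092/9 (Q = -3 + (3234 - 1*(-13/9)) = -3 + (3234 + 13/9) = -3 + 29119/9 = 29092/9 ≈ 3232.4)
Q - K(g(-5 + 7)) = 29092/9 - 1*5 = 29092/9 - 5 = 29047/9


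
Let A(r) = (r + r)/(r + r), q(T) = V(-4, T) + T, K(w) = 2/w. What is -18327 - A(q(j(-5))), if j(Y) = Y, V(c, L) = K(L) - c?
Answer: -18328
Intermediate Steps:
V(c, L) = -c + 2/L (V(c, L) = 2/L - c = -c + 2/L)
q(T) = 4 + T + 2/T (q(T) = (-1*(-4) + 2/T) + T = (4 + 2/T) + T = 4 + T + 2/T)
A(r) = 1 (A(r) = (2*r)/((2*r)) = (2*r)*(1/(2*r)) = 1)
-18327 - A(q(j(-5))) = -18327 - 1*1 = -18327 - 1 = -18328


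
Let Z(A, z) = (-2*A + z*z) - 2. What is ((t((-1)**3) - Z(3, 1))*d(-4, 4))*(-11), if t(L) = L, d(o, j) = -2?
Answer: 132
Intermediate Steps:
Z(A, z) = -2 + z**2 - 2*A (Z(A, z) = (-2*A + z**2) - 2 = (z**2 - 2*A) - 2 = -2 + z**2 - 2*A)
((t((-1)**3) - Z(3, 1))*d(-4, 4))*(-11) = (((-1)**3 - (-2 + 1**2 - 2*3))*(-2))*(-11) = ((-1 - (-2 + 1 - 6))*(-2))*(-11) = ((-1 - 1*(-7))*(-2))*(-11) = ((-1 + 7)*(-2))*(-11) = (6*(-2))*(-11) = -12*(-11) = 132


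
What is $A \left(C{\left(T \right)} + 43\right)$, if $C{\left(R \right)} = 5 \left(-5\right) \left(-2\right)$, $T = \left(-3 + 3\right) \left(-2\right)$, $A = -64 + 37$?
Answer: $-2511$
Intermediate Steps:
$A = -27$
$T = 0$ ($T = 0 \left(-2\right) = 0$)
$C{\left(R \right)} = 50$ ($C{\left(R \right)} = \left(-25\right) \left(-2\right) = 50$)
$A \left(C{\left(T \right)} + 43\right) = - 27 \left(50 + 43\right) = \left(-27\right) 93 = -2511$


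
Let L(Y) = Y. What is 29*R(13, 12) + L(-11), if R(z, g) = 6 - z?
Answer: -214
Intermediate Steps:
29*R(13, 12) + L(-11) = 29*(6 - 1*13) - 11 = 29*(6 - 13) - 11 = 29*(-7) - 11 = -203 - 11 = -214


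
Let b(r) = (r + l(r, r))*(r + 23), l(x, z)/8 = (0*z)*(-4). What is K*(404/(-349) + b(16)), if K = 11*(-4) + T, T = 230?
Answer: 40431192/349 ≈ 1.1585e+5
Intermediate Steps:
l(x, z) = 0 (l(x, z) = 8*((0*z)*(-4)) = 8*(0*(-4)) = 8*0 = 0)
K = 186 (K = 11*(-4) + 230 = -44 + 230 = 186)
b(r) = r*(23 + r) (b(r) = (r + 0)*(r + 23) = r*(23 + r))
K*(404/(-349) + b(16)) = 186*(404/(-349) + 16*(23 + 16)) = 186*(404*(-1/349) + 16*39) = 186*(-404/349 + 624) = 186*(217372/349) = 40431192/349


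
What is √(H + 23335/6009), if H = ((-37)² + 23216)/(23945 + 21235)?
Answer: √40287493771563/3016518 ≈ 2.1042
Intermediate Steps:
H = 1639/3012 (H = (1369 + 23216)/45180 = 24585*(1/45180) = 1639/3012 ≈ 0.54416)
√(H + 23335/6009) = √(1639/3012 + 23335/6009) = √(26711257/6033036) = √40287493771563/3016518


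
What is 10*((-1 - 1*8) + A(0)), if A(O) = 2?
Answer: -70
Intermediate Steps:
10*((-1 - 1*8) + A(0)) = 10*((-1 - 1*8) + 2) = 10*((-1 - 8) + 2) = 10*(-9 + 2) = 10*(-7) = -70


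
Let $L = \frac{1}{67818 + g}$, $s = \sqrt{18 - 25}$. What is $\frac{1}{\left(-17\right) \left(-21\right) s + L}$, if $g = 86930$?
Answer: $\frac{154748}{21364098018489073} - \frac{8549058830928 i \sqrt{7}}{21364098018489073} \approx 7.2434 \cdot 10^{-12} - 0.0010587 i$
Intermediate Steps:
$s = i \sqrt{7}$ ($s = \sqrt{-7} = i \sqrt{7} \approx 2.6458 i$)
$L = \frac{1}{154748}$ ($L = \frac{1}{67818 + 86930} = \frac{1}{154748} \approx 6.4621 \cdot 10^{-6}$)
$\frac{1}{\left(-17\right) \left(-21\right) s + L} = \frac{1}{\left(-17\right) \left(-21\right) i \sqrt{7} + \frac{1}{154748}} = \frac{1}{357 i \sqrt{7} + \frac{1}{154748}} = \frac{1}{\frac{1}{154748} + 357 i \sqrt{7}}$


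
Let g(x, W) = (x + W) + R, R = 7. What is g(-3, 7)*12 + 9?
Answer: 141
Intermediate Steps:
g(x, W) = 7 + W + x (g(x, W) = (x + W) + 7 = (W + x) + 7 = 7 + W + x)
g(-3, 7)*12 + 9 = (7 + 7 - 3)*12 + 9 = 11*12 + 9 = 132 + 9 = 141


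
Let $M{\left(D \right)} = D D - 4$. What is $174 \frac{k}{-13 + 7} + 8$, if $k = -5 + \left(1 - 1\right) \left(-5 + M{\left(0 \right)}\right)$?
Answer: $153$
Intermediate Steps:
$M{\left(D \right)} = -4 + D^{2}$ ($M{\left(D \right)} = D^{2} - 4 = -4 + D^{2}$)
$k = -5$ ($k = -5 + \left(1 - 1\right) \left(-5 - \left(4 - 0^{2}\right)\right) = -5 + 0 \left(-5 + \left(-4 + 0\right)\right) = -5 + 0 \left(-5 - 4\right) = -5 + 0 \left(-9\right) = -5 + 0 = -5$)
$174 \frac{k}{-13 + 7} + 8 = 174 \left(- \frac{5}{-13 + 7}\right) + 8 = 174 \left(- \frac{5}{-6}\right) + 8 = 174 \left(\left(-5\right) \left(- \frac{1}{6}\right)\right) + 8 = 174 \cdot \frac{5}{6} + 8 = 145 + 8 = 153$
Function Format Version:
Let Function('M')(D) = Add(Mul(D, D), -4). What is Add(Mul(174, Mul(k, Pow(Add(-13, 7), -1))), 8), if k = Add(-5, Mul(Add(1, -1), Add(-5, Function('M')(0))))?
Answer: 153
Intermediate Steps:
Function('M')(D) = Add(-4, Pow(D, 2)) (Function('M')(D) = Add(Pow(D, 2), -4) = Add(-4, Pow(D, 2)))
k = -5 (k = Add(-5, Mul(Add(1, -1), Add(-5, Add(-4, Pow(0, 2))))) = Add(-5, Mul(0, Add(-5, Add(-4, 0)))) = Add(-5, Mul(0, Add(-5, -4))) = Add(-5, Mul(0, -9)) = Add(-5, 0) = -5)
Add(Mul(174, Mul(k, Pow(Add(-13, 7), -1))), 8) = Add(Mul(174, Mul(-5, Pow(Add(-13, 7), -1))), 8) = Add(Mul(174, Mul(-5, Pow(-6, -1))), 8) = Add(Mul(174, Mul(-5, Rational(-1, 6))), 8) = Add(Mul(174, Rational(5, 6)), 8) = Add(145, 8) = 153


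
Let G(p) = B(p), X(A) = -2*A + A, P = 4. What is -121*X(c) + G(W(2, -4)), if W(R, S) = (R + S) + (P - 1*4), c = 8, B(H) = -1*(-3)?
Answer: 971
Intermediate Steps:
B(H) = 3
X(A) = -A
W(R, S) = R + S (W(R, S) = (R + S) + (4 - 1*4) = (R + S) + (4 - 4) = (R + S) + 0 = R + S)
G(p) = 3
-121*X(c) + G(W(2, -4)) = -(-121)*8 + 3 = -121*(-8) + 3 = 968 + 3 = 971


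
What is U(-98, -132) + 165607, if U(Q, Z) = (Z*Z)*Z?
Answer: -2134361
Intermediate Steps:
U(Q, Z) = Z**3 (U(Q, Z) = Z**2*Z = Z**3)
U(-98, -132) + 165607 = (-132)**3 + 165607 = -2299968 + 165607 = -2134361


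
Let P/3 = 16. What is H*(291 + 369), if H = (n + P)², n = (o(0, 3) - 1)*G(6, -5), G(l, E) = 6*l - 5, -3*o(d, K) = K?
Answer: 129360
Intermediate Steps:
o(d, K) = -K/3
G(l, E) = -5 + 6*l
P = 48 (P = 3*16 = 48)
n = -62 (n = (-⅓*3 - 1)*(-5 + 6*6) = (-1 - 1)*(-5 + 36) = -2*31 = -62)
H = 196 (H = (-62 + 48)² = (-14)² = 196)
H*(291 + 369) = 196*(291 + 369) = 196*660 = 129360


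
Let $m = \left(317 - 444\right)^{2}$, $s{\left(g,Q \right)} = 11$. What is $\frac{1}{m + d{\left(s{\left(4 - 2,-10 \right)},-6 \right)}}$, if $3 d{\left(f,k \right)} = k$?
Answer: $\frac{1}{16127} \approx 6.2008 \cdot 10^{-5}$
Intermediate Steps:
$d{\left(f,k \right)} = \frac{k}{3}$
$m = 16129$ ($m = \left(-127\right)^{2} = 16129$)
$\frac{1}{m + d{\left(s{\left(4 - 2,-10 \right)},-6 \right)}} = \frac{1}{16129 + \frac{1}{3} \left(-6\right)} = \frac{1}{16129 - 2} = \frac{1}{16127}$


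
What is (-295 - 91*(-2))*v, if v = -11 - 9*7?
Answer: 8362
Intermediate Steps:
v = -74 (v = -11 - 63 = -74)
(-295 - 91*(-2))*v = (-295 - 91*(-2))*(-74) = (-295 + 182)*(-74) = -113*(-74) = 8362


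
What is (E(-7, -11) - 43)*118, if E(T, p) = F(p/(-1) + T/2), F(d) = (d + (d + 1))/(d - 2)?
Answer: -52038/11 ≈ -4730.7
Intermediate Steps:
F(d) = (1 + 2*d)/(-2 + d) (F(d) = (d + (1 + d))/(-2 + d) = (1 + 2*d)/(-2 + d))
E(T, p) = (1 + T - 2*p)/(-2 + T/2 - p) (E(T, p) = (1 + 2*(p/(-1) + T/2))/(-2 + (p/(-1) + T/2)) = (1 + 2*(p*(-1) + T*(½)))/(-2 + (p*(-1) + T*(½))) = (1 + 2*(-p + T/2))/(-2 + (-p + T/2)) = (1 + 2*(T/2 - p))/(-2 + (T/2 - p)) = (1 + (T - 2*p))/(-2 + T/2 - p) = (1 + T - 2*p)/(-2 + T/2 - p))
(E(-7, -11) - 43)*118 = (2*(-1 - 1*(-7) + 2*(-11))/(4 - 1*(-7) + 2*(-11)) - 43)*118 = (2*(-1 + 7 - 22)/(4 + 7 - 22) - 43)*118 = (2*(-16)/(-11) - 43)*118 = (2*(-1/11)*(-16) - 43)*118 = (32/11 - 43)*118 = -441/11*118 = -52038/11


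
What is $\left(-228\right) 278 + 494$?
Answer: $-62890$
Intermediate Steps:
$\left(-228\right) 278 + 494 = -63384 + 494 = -62890$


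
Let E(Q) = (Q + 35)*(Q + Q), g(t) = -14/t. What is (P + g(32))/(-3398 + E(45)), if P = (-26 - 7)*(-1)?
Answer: 521/60832 ≈ 0.0085646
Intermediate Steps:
P = 33 (P = -33*(-1) = 33)
E(Q) = 2*Q*(35 + Q) (E(Q) = (35 + Q)*(2*Q) = 2*Q*(35 + Q))
(P + g(32))/(-3398 + E(45)) = (33 - 14/32)/(-3398 + 2*45*(35 + 45)) = (33 - 14*1/32)/(-3398 + 2*45*80) = (33 - 7/16)/(-3398 + 7200) = (521/16)/3802 = (521/16)*(1/3802) = 521/60832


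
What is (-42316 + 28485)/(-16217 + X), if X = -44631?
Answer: 13831/60848 ≈ 0.22730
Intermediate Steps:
(-42316 + 28485)/(-16217 + X) = (-42316 + 28485)/(-16217 - 44631) = -13831/(-60848) = -13831*(-1/60848) = 13831/60848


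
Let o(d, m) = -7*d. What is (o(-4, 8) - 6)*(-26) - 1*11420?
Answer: -11992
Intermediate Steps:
(o(-4, 8) - 6)*(-26) - 1*11420 = (-7*(-4) - 6)*(-26) - 1*11420 = (28 - 6)*(-26) - 11420 = 22*(-26) - 11420 = -572 - 11420 = -11992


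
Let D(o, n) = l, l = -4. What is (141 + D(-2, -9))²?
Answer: 18769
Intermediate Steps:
D(o, n) = -4
(141 + D(-2, -9))² = (141 - 4)² = 137² = 18769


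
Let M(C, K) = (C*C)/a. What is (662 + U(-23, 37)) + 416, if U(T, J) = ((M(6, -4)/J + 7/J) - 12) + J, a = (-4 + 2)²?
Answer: 40827/37 ≈ 1103.4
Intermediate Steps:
a = 4 (a = (-2)² = 4)
M(C, K) = C²/4 (M(C, K) = (C*C)/4 = C²*(¼) = C²/4)
U(T, J) = -12 + J + 16/J (U(T, J) = ((((¼)*6²)/J + 7/J) - 12) + J = ((((¼)*36)/J + 7/J) - 12) + J = ((9/J + 7/J) - 12) + J = (16/J - 12) + J = (-12 + 16/J) + J = -12 + J + 16/J)
(662 + U(-23, 37)) + 416 = (662 + (-12 + 37 + 16/37)) + 416 = (662 + 941/37) + 416 = 25435/37 + 416 = 40827/37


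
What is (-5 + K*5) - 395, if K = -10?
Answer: -450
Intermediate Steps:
(-5 + K*5) - 395 = (-5 - 10*5) - 395 = (-5 - 50) - 395 = -55 - 395 = -450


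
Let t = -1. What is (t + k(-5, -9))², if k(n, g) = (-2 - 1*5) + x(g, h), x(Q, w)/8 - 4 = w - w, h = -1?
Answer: 576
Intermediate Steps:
x(Q, w) = 32 (x(Q, w) = 32 + 8*(w - w) = 32 + 8*0 = 32 + 0 = 32)
k(n, g) = 25 (k(n, g) = (-2 - 1*5) + 32 = (-2 - 5) + 32 = -7 + 32 = 25)
(t + k(-5, -9))² = (-1 + 25)² = 24² = 576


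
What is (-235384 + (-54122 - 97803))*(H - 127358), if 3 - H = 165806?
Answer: 113543893749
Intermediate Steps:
H = -165803 (H = 3 - 1*165806 = 3 - 165806 = -165803)
(-235384 + (-54122 - 97803))*(H - 127358) = (-235384 + (-54122 - 97803))*(-165803 - 127358) = (-235384 - 151925)*(-293161) = -387309*(-293161) = 113543893749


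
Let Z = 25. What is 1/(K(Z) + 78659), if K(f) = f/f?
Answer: 1/78660 ≈ 1.2713e-5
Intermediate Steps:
K(f) = 1
1/(K(Z) + 78659) = 1/(1 + 78659) = 1/78660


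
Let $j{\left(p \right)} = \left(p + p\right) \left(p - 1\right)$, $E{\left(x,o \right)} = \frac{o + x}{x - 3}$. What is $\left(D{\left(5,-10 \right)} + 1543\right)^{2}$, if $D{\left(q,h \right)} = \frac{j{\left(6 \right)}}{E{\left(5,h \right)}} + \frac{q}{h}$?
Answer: $\frac{9223369}{4} \approx 2.3058 \cdot 10^{6}$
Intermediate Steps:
$E{\left(x,o \right)} = \frac{o + x}{-3 + x}$
$j{\left(p \right)} = 2 p \left(-1 + p\right)$
$D{\left(q,h \right)} = \frac{60}{\frac{5}{2} + \frac{h}{2}} + \frac{q}{h}$ ($D{\left(q,h \right)} = \frac{2 \cdot 6 \left(-1 + 6\right)}{\frac{1}{-3 + 5} \left(h + 5\right)} + \frac{q}{h} = \frac{2 \cdot 6 \cdot 5}{\frac{1}{2} \left(5 + h\right)} + \frac{q}{h} = \frac{60}{\frac{1}{2} \left(5 + h\right)} + \frac{q}{h} = \frac{60}{\frac{5}{2} + \frac{h}{2}} + \frac{q}{h}$)
$\left(D{\left(5,-10 \right)} + 1543\right)^{2} = \left(\frac{120 \left(-10\right) + 5 \left(5 - 10\right)}{\left(-10\right) \left(5 - 10\right)} + 1543\right)^{2} = \left(- \frac{-1200 + 5 \left(-5\right)}{10 \left(-5\right)} + 1543\right)^{2} = \left(\left(- \frac{1}{10}\right) \left(- \frac{1}{5}\right) \left(-1200 - 25\right) + 1543\right)^{2} = \left(\left(- \frac{1}{10}\right) \left(- \frac{1}{5}\right) \left(-1225\right) + 1543\right)^{2} = \left(- \frac{49}{2} + 1543\right)^{2} = \left(\frac{3037}{2}\right)^{2} = \frac{9223369}{4}$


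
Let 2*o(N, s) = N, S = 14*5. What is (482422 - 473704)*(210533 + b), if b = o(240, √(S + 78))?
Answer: 1836472854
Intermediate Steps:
S = 70
o(N, s) = N/2
b = 120 (b = (½)*240 = 120)
(482422 - 473704)*(210533 + b) = (482422 - 473704)*(210533 + 120) = 8718*210653 = 1836472854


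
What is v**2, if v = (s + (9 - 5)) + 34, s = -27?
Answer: 121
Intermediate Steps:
v = 11 (v = (-27 + (9 - 5)) + 34 = (-27 + 4) + 34 = -23 + 34 = 11)
v**2 = 11**2 = 121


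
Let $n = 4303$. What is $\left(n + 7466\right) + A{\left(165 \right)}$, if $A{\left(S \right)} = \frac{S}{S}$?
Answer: $11770$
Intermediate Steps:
$A{\left(S \right)} = 1$
$\left(n + 7466\right) + A{\left(165 \right)} = \left(4303 + 7466\right) + 1 = 11769 + 1 = 11770$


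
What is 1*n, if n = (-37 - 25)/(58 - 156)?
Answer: 31/49 ≈ 0.63265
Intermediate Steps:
n = 31/49 (n = -62/(-98) = -62*(-1/98) = 31/49 ≈ 0.63265)
1*n = 1*(31/49) = 31/49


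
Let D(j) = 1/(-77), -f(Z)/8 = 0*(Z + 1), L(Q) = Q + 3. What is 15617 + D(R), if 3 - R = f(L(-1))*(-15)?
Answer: 1202508/77 ≈ 15617.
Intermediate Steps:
L(Q) = 3 + Q
f(Z) = 0 (f(Z) = -0*(Z + 1) = -0*(1 + Z) = -8*0 = 0)
R = 3 (R = 3 - 0*(-15) = 3 - 1*0 = 3 + 0 = 3)
D(j) = -1/77
15617 + D(R) = 15617 - 1/77 = 1202508/77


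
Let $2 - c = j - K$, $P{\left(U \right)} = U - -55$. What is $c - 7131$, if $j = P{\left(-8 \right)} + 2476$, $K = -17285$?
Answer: $-26937$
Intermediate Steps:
$P{\left(U \right)} = 55 + U$ ($P{\left(U \right)} = U + 55 = 55 + U$)
$j = 2523$ ($j = \left(55 - 8\right) + 2476 = 47 + 2476 = 2523$)
$c = -19806$ ($c = 2 - \left(2523 - -17285\right) = 2 - \left(2523 + 17285\right) = 2 - 19808 = -19806$)
$c - 7131 = -19806 - 7131 = -26937$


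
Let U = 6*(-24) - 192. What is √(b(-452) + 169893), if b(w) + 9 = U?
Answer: 2*√42387 ≈ 411.76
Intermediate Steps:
U = -336 (U = -144 - 192 = -336)
b(w) = -345 (b(w) = -9 - 336 = -345)
√(b(-452) + 169893) = √(-345 + 169893) = √169548 = 2*√42387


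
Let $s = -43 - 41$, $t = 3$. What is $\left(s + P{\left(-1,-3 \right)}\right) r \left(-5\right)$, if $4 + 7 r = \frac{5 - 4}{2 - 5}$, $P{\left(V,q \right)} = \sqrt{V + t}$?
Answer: $-260 + \frac{65 \sqrt{2}}{21} \approx -255.62$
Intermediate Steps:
$P{\left(V,q \right)} = \sqrt{3 + V}$ ($P{\left(V,q \right)} = \sqrt{V + 3} = \sqrt{3 + V}$)
$s = -84$ ($s = -43 - 41 = -84$)
$r = - \frac{13}{21}$ ($r = - \frac{4}{7} + \frac{\left(5 - 4\right) \frac{1}{2 - 5}}{7} = - \frac{4}{7} + \frac{1 \frac{1}{-3}}{7} = - \frac{4}{7} + \frac{1 \left(- \frac{1}{3}\right)}{7} = - \frac{4}{7} + \frac{1}{7} \left(- \frac{1}{3}\right) = - \frac{4}{7} - \frac{1}{21} = - \frac{13}{21} \approx -0.61905$)
$\left(s + P{\left(-1,-3 \right)}\right) r \left(-5\right) = \left(-84 + \sqrt{3 - 1}\right) \left(\left(- \frac{13}{21}\right) \left(-5\right)\right) = \left(-84 + \sqrt{2}\right) \frac{65}{21} = -260 + \frac{65 \sqrt{2}}{21}$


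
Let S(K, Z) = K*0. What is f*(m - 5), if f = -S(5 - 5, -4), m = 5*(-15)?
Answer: 0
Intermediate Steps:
S(K, Z) = 0
m = -75
f = 0 (f = -1*0 = 0)
f*(m - 5) = 0*(-75 - 5) = 0*(-80) = 0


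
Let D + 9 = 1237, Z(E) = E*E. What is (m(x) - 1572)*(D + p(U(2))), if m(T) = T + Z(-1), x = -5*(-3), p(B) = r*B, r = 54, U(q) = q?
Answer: -2078816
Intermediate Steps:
Z(E) = E**2
D = 1228 (D = -9 + 1237 = 1228)
p(B) = 54*B
x = 15
m(T) = 1 + T (m(T) = T + (-1)**2 = T + 1 = 1 + T)
(m(x) - 1572)*(D + p(U(2))) = ((1 + 15) - 1572)*(1228 + 54*2) = (16 - 1572)*(1228 + 108) = -1556*1336 = -2078816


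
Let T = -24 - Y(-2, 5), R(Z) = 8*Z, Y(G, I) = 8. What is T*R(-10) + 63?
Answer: 2623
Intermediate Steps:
T = -32 (T = -24 - 1*8 = -24 - 8 = -32)
T*R(-10) + 63 = -256*(-10) + 63 = -32*(-80) + 63 = 2560 + 63 = 2623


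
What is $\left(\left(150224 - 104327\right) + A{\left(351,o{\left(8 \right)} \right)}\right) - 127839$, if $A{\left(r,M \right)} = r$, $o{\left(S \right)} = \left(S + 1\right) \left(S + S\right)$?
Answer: $-81591$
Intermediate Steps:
$o{\left(S \right)} = 2 S \left(1 + S\right)$ ($o{\left(S \right)} = \left(1 + S\right) 2 S = 2 S \left(1 + S\right)$)
$\left(\left(150224 - 104327\right) + A{\left(351,o{\left(8 \right)} \right)}\right) - 127839 = \left(\left(150224 - 104327\right) + 351\right) - 127839 = \left(45897 + 351\right) - 127839 = 46248 - 127839 = -81591$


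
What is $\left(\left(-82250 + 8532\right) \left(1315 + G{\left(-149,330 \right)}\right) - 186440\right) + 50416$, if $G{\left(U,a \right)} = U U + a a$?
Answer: $-9761578712$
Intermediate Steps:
$G{\left(U,a \right)} = U^{2} + a^{2}$
$\left(\left(-82250 + 8532\right) \left(1315 + G{\left(-149,330 \right)}\right) - 186440\right) + 50416 = \left(\left(-82250 + 8532\right) \left(1315 + \left(\left(-149\right)^{2} + 330^{2}\right)\right) - 186440\right) + 50416 = \left(- 73718 \left(1315 + \left(22201 + 108900\right)\right) - 186440\right) + 50416 = \left(- 73718 \left(1315 + 131101\right) - 186440\right) + 50416 = \left(\left(-73718\right) 132416 - 186440\right) + 50416 = \left(-9761442688 - 186440\right) + 50416 = -9761629128 + 50416 = -9761578712$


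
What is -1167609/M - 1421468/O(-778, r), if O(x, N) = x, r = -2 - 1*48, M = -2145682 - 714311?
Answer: 677716154921/370845759 ≈ 1827.5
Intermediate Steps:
M = -2859993
r = -50 (r = -2 - 48 = -50)
-1167609/M - 1421468/O(-778, r) = -1167609/(-2859993) - 1421468/(-778) = -1167609*(-1/2859993) - 1421468*(-1/778) = 389203/953331 + 710734/389 = 677716154921/370845759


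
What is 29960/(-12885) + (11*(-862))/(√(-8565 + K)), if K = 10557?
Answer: -5992/2577 - 4741*√498/498 ≈ -214.77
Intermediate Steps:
29960/(-12885) + (11*(-862))/(√(-8565 + K)) = 29960/(-12885) + (11*(-862))/(√(-8565 + 10557)) = 29960*(-1/12885) - 9482*√498/996 = -5992/2577 - 9482*√498/996 = -5992/2577 - 4741*√498/498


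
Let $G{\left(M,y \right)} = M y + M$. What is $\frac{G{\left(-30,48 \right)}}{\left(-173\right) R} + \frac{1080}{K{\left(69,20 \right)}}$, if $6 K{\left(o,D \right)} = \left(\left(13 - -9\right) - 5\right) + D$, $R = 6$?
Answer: $\frac{1130105}{6401} \approx 176.55$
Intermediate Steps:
$G{\left(M,y \right)} = M + M y$
$K{\left(o,D \right)} = \frac{17}{6} + \frac{D}{6}$ ($K{\left(o,D \right)} = \frac{\left(\left(13 - -9\right) - 5\right) + D}{6} = \frac{\left(\left(13 + 9\right) - 5\right) + D}{6} = \frac{\left(22 - 5\right) + D}{6} = \frac{17 + D}{6} = \frac{17}{6} + \frac{D}{6}$)
$\frac{G{\left(-30,48 \right)}}{\left(-173\right) R} + \frac{1080}{K{\left(69,20 \right)}} = \frac{\left(-30\right) \left(1 + 48\right)}{\left(-173\right) 6} + \frac{1080}{\frac{17}{6} + \frac{1}{6} \cdot 20} = \frac{\left(-30\right) 49}{-1038} + \frac{1080}{\frac{17}{6} + \frac{10}{3}} = \left(-1470\right) \left(- \frac{1}{1038}\right) + \frac{1080}{\frac{37}{6}} = \frac{245}{173} + 1080 \cdot \frac{6}{37} = \frac{245}{173} + \frac{6480}{37} = \frac{1130105}{6401}$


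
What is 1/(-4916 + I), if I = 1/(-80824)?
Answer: -80824/397330785 ≈ -0.00020342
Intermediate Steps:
I = -1/80824 ≈ -1.2373e-5
1/(-4916 + I) = 1/(-4916 - 1/80824) = 1/(-397330785/80824) = -80824/397330785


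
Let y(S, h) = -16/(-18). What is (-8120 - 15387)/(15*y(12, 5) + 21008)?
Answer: -70521/63064 ≈ -1.1182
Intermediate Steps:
y(S, h) = 8/9 (y(S, h) = -16*(-1/18) = 8/9)
(-8120 - 15387)/(15*y(12, 5) + 21008) = (-8120 - 15387)/(15*(8/9) + 21008) = -23507/(40/3 + 21008) = -23507/63064/3 = -23507*3/63064 = -70521/63064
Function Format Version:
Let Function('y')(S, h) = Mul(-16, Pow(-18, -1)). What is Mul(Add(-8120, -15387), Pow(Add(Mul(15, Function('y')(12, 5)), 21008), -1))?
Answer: Rational(-70521, 63064) ≈ -1.1182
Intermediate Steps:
Function('y')(S, h) = Rational(8, 9) (Function('y')(S, h) = Mul(-16, Rational(-1, 18)) = Rational(8, 9))
Mul(Add(-8120, -15387), Pow(Add(Mul(15, Function('y')(12, 5)), 21008), -1)) = Mul(Add(-8120, -15387), Pow(Add(Mul(15, Rational(8, 9)), 21008), -1)) = Mul(-23507, Pow(Add(Rational(40, 3), 21008), -1)) = Mul(-23507, Pow(Rational(63064, 3), -1)) = Mul(-23507, Rational(3, 63064)) = Rational(-70521, 63064)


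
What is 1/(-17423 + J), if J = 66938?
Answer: 1/49515 ≈ 2.0196e-5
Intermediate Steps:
1/(-17423 + J) = 1/(-17423 + 66938) = 1/49515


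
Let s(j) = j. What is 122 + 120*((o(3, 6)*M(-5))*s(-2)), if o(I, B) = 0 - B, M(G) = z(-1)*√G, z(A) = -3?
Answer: 122 - 4320*I*√5 ≈ 122.0 - 9659.8*I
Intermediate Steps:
M(G) = -3*√G
o(I, B) = -B
122 + 120*((o(3, 6)*M(-5))*s(-2)) = 122 + 120*(((-1*6)*(-3*I*√5))*(-2)) = 122 + 120*(-(-18)*I*√5*(-2)) = 122 + 120*((18*I*√5)*(-2)) = 122 + 120*(-36*I*√5) = 122 - 4320*I*√5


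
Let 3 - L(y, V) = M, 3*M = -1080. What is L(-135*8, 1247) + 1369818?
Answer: 1370181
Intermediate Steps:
M = -360 (M = (⅓)*(-1080) = -360)
L(y, V) = 363 (L(y, V) = 3 - 1*(-360) = 3 + 360 = 363)
L(-135*8, 1247) + 1369818 = 363 + 1369818 = 1370181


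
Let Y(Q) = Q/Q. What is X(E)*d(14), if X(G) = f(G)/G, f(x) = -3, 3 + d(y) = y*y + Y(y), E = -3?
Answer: 194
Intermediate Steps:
Y(Q) = 1
d(y) = -2 + y² (d(y) = -3 + (y*y + 1) = -3 + (y² + 1) = -3 + (1 + y²) = -2 + y²)
X(G) = -3/G
X(E)*d(14) = (-3/(-3))*(-2 + 14²) = (-3*(-⅓))*(-2 + 196) = 1*194 = 194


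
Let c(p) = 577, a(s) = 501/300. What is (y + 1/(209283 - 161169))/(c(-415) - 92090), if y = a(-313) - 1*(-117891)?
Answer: -283614396269/220152824100 ≈ -1.2883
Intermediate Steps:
a(s) = 167/100 (a(s) = 501*(1/300) = 167/100)
y = 11789267/100 (y = 167/100 - 1*(-117891) = 167/100 + 117891 = 11789267/100 ≈ 1.1789e+5)
(y + 1/(209283 - 161169))/(c(-415) - 92090) = (11789267/100 + 1/(209283 - 161169))/(577 - 92090) = (11789267/100 + 1/48114)/(-91513) = (11789267/100 + 1/48114)*(-1/91513) = (283614396269/2405700)*(-1/91513) = -283614396269/220152824100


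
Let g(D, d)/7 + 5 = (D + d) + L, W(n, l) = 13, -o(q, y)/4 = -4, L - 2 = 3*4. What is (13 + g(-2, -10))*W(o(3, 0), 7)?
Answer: -104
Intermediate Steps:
L = 14 (L = 2 + 3*4 = 2 + 12 = 14)
o(q, y) = 16 (o(q, y) = -4*(-4) = 16)
g(D, d) = 63 + 7*D + 7*d (g(D, d) = -35 + 7*((D + d) + 14) = -35 + 7*(14 + D + d) = -35 + (98 + 7*D + 7*d) = 63 + 7*D + 7*d)
(13 + g(-2, -10))*W(o(3, 0), 7) = (13 + (63 + 7*(-2) + 7*(-10)))*13 = (13 + (63 - 14 - 70))*13 = (13 - 21)*13 = -8*13 = -104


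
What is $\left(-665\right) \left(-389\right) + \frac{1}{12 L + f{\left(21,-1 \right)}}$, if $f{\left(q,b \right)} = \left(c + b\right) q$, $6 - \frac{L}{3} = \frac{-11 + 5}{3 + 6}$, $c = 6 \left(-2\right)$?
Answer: $\frac{8536604}{33} \approx 2.5869 \cdot 10^{5}$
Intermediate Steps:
$c = -12$
$L = 20$ ($L = 18 - 3 \frac{-11 + 5}{3 + 6} = 18 - 3 \left(- \frac{6}{9}\right) = 18 - 3 \left(\left(-6\right) \frac{1}{9}\right) = 18 - -2 = 18 + 2 = 20$)
$f{\left(q,b \right)} = q \left(-12 + b\right)$ ($f{\left(q,b \right)} = \left(-12 + b\right) q = q \left(-12 + b\right)$)
$\left(-665\right) \left(-389\right) + \frac{1}{12 L + f{\left(21,-1 \right)}} = \left(-665\right) \left(-389\right) + \frac{1}{12 \cdot 20 + 21 \left(-12 - 1\right)} = 258685 + \frac{1}{240 + 21 \left(-13\right)} = 258685 + \frac{1}{240 - 273} = 258685 + \frac{1}{-33} = 258685 - \frac{1}{33} = \frac{8536604}{33}$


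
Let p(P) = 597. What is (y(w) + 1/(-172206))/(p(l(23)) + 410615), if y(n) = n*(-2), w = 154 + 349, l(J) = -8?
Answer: -173239237/70813173672 ≈ -0.0024464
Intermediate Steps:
w = 503
y(n) = -2*n
(y(w) + 1/(-172206))/(p(l(23)) + 410615) = (-2*503 + 1/(-172206))/(597 + 410615) = (-1006 - 1/172206)/411212 = -173239237/172206*1/411212 = -173239237/70813173672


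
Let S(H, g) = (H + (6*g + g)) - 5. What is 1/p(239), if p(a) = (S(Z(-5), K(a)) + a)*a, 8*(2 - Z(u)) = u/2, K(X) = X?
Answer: 16/7301211 ≈ 2.1914e-6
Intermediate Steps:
Z(u) = 2 - u/16 (Z(u) = 2 - u/(8*2) = 2 - u/16)
S(H, g) = -5 + H + 7*g (S(H, g) = (H + 7*g) - 5 = -5 + H + 7*g)
p(a) = a*(-43/16 + 8*a) (p(a) = ((-5 + (2 - 1/16*(-5)) + 7*a) + a)*a = ((-5 + (2 + 5/16) + 7*a) + a)*a = ((-5 + 37/16 + 7*a) + a)*a = ((-43/16 + 7*a) + a)*a = (-43/16 + 8*a)*a = a*(-43/16 + 8*a))
1/p(239) = 1/((1/16)*239*(-43 + 128*239)) = 1/((1/16)*239*(-43 + 30592)) = 1/((1/16)*239*30549) = 1/(7301211/16) = 16/7301211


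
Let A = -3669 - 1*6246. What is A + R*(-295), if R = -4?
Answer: -8735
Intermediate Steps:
A = -9915 (A = -3669 - 6246 = -9915)
A + R*(-295) = -9915 - 4*(-295) = -9915 + 1180 = -8735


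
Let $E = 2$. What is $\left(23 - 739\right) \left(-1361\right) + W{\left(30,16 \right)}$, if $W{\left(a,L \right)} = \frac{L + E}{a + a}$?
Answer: $\frac{9744763}{10} \approx 9.7448 \cdot 10^{5}$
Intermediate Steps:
$W{\left(a,L \right)} = \frac{2 + L}{2 a}$ ($W{\left(a,L \right)} = \frac{L + 2}{a + a} = \frac{2 + L}{2 a}$)
$\left(23 - 739\right) \left(-1361\right) + W{\left(30,16 \right)} = \left(23 - 739\right) \left(-1361\right) + \frac{2 + 16}{2 \cdot 30} = \left(-716\right) \left(-1361\right) + \frac{1}{2} \cdot \frac{1}{30} \cdot 18 = 974476 + \frac{3}{10} = \frac{9744763}{10}$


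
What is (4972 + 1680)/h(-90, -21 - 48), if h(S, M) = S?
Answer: -3326/45 ≈ -73.911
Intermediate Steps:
(4972 + 1680)/h(-90, -21 - 48) = (4972 + 1680)/(-90) = 6652*(-1/90) = -3326/45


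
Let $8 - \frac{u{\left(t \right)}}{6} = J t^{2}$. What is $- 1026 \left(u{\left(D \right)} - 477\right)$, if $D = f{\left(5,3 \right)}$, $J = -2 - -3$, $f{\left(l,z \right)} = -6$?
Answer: $661770$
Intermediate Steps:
$J = 1$ ($J = -2 + 3 = 1$)
$D = -6$
$u{\left(t \right)} = 48 - 6 t^{2}$ ($u{\left(t \right)} = 48 - 6 \cdot 1 t^{2} = 48 - 6 t^{2}$)
$- 1026 \left(u{\left(D \right)} - 477\right) = - 1026 \left(\left(48 - 6 \left(-6\right)^{2}\right) - 477\right) = - 1026 \left(\left(48 - 216\right) - 477\right) = - 1026 \left(-168 - 477\right) = \left(-1026\right) \left(-645\right) = 661770$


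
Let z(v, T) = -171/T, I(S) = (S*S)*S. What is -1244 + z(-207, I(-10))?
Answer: -1243829/1000 ≈ -1243.8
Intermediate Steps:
I(S) = S³ (I(S) = S²*S = S³)
-1244 + z(-207, I(-10)) = -1244 - 171/((-10)³) = -1244 - 171/(-1000) = -1244 - 171*(-1/1000) = -1244 + 171/1000 = -1243829/1000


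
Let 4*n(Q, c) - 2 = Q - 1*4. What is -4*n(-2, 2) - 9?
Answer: -5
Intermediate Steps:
n(Q, c) = -½ + Q/4 (n(Q, c) = ½ + (Q - 1*4)/4 = ½ + (Q - 4)/4 = ½ + (-4 + Q)/4 = ½ + (-1 + Q/4) = -½ + Q/4)
-4*n(-2, 2) - 9 = -4*(-½ + (¼)*(-2)) - 9 = -4*(-½ - ½) - 9 = -4*(-1) - 9 = 4 - 9 = -5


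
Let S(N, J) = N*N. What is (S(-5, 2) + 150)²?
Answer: 30625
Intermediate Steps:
S(N, J) = N²
(S(-5, 2) + 150)² = ((-5)² + 150)² = (25 + 150)² = 175² = 30625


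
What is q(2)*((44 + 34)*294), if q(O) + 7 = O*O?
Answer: -68796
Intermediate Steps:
q(O) = -7 + O² (q(O) = -7 + O*O = -7 + O²)
q(2)*((44 + 34)*294) = (-7 + 2²)*((44 + 34)*294) = (-7 + 4)*(78*294) = -3*22932 = -68796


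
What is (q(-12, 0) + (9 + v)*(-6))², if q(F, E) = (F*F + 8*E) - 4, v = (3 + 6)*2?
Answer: 484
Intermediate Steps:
v = 18 (v = 9*2 = 18)
q(F, E) = -4 + F² + 8*E (q(F, E) = (F² + 8*E) - 4 = -4 + F² + 8*E)
(q(-12, 0) + (9 + v)*(-6))² = ((-4 + (-12)² + 8*0) + (9 + 18)*(-6))² = ((-4 + 144 + 0) + 27*(-6))² = (140 - 162)² = (-22)² = 484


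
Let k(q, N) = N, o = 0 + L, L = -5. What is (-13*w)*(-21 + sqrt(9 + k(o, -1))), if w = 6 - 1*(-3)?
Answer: 2457 - 234*sqrt(2) ≈ 2126.1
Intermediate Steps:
o = -5 (o = 0 - 5 = -5)
w = 9 (w = 6 + 3 = 9)
(-13*w)*(-21 + sqrt(9 + k(o, -1))) = (-13*9)*(-21 + sqrt(9 - 1)) = -117*(-21 + sqrt(8)) = -117*(-21 + 2*sqrt(2)) = 2457 - 234*sqrt(2)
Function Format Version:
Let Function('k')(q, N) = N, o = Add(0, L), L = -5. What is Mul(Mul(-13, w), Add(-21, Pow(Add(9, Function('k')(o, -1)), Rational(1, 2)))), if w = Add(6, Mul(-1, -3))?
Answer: Add(2457, Mul(-234, Pow(2, Rational(1, 2)))) ≈ 2126.1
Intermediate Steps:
o = -5 (o = Add(0, -5) = -5)
w = 9 (w = Add(6, 3) = 9)
Mul(Mul(-13, w), Add(-21, Pow(Add(9, Function('k')(o, -1)), Rational(1, 2)))) = Mul(Mul(-13, 9), Add(-21, Pow(Add(9, -1), Rational(1, 2)))) = Mul(-117, Add(-21, Pow(8, Rational(1, 2)))) = Mul(-117, Add(-21, Mul(2, Pow(2, Rational(1, 2))))) = Add(2457, Mul(-234, Pow(2, Rational(1, 2))))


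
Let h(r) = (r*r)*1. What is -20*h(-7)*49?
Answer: -48020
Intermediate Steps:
h(r) = r**2 (h(r) = r**2*1 = r**2)
-20*h(-7)*49 = -20*(-7)**2*49 = -20*49*49 = -980*49 = -48020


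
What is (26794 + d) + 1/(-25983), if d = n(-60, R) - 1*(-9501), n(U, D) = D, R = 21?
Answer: 943598627/25983 ≈ 36316.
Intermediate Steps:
d = 9522 (d = 21 - 1*(-9501) = 21 + 9501 = 9522)
(26794 + d) + 1/(-25983) = (26794 + 9522) + 1/(-25983) = 36316 - 1/25983 = 943598627/25983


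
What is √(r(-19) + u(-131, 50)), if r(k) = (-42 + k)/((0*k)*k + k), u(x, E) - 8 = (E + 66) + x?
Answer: 6*I*√38/19 ≈ 1.9467*I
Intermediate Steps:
u(x, E) = 74 + E + x (u(x, E) = 8 + ((E + 66) + x) = 8 + ((66 + E) + x) = 8 + (66 + E + x) = 74 + E + x)
r(k) = (-42 + k)/k (r(k) = (-42 + k)/(0*k + k) = (-42 + k)/(0 + k) = (-42 + k)/k)
√(r(-19) + u(-131, 50)) = √((-42 - 19)/(-19) + (74 + 50 - 131)) = √(-1/19*(-61) - 7) = √(61/19 - 7) = √(-72/19) = 6*I*√38/19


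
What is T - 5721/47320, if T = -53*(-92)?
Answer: 230726599/47320 ≈ 4875.9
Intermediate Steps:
T = 4876
T - 5721/47320 = 4876 - 5721/47320 = 230726599/47320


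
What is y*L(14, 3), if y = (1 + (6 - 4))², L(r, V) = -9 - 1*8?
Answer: -153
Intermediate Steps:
L(r, V) = -17 (L(r, V) = -9 - 8 = -17)
y = 9 (y = (1 + 2)² = 3² = 9)
y*L(14, 3) = 9*(-17) = -153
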